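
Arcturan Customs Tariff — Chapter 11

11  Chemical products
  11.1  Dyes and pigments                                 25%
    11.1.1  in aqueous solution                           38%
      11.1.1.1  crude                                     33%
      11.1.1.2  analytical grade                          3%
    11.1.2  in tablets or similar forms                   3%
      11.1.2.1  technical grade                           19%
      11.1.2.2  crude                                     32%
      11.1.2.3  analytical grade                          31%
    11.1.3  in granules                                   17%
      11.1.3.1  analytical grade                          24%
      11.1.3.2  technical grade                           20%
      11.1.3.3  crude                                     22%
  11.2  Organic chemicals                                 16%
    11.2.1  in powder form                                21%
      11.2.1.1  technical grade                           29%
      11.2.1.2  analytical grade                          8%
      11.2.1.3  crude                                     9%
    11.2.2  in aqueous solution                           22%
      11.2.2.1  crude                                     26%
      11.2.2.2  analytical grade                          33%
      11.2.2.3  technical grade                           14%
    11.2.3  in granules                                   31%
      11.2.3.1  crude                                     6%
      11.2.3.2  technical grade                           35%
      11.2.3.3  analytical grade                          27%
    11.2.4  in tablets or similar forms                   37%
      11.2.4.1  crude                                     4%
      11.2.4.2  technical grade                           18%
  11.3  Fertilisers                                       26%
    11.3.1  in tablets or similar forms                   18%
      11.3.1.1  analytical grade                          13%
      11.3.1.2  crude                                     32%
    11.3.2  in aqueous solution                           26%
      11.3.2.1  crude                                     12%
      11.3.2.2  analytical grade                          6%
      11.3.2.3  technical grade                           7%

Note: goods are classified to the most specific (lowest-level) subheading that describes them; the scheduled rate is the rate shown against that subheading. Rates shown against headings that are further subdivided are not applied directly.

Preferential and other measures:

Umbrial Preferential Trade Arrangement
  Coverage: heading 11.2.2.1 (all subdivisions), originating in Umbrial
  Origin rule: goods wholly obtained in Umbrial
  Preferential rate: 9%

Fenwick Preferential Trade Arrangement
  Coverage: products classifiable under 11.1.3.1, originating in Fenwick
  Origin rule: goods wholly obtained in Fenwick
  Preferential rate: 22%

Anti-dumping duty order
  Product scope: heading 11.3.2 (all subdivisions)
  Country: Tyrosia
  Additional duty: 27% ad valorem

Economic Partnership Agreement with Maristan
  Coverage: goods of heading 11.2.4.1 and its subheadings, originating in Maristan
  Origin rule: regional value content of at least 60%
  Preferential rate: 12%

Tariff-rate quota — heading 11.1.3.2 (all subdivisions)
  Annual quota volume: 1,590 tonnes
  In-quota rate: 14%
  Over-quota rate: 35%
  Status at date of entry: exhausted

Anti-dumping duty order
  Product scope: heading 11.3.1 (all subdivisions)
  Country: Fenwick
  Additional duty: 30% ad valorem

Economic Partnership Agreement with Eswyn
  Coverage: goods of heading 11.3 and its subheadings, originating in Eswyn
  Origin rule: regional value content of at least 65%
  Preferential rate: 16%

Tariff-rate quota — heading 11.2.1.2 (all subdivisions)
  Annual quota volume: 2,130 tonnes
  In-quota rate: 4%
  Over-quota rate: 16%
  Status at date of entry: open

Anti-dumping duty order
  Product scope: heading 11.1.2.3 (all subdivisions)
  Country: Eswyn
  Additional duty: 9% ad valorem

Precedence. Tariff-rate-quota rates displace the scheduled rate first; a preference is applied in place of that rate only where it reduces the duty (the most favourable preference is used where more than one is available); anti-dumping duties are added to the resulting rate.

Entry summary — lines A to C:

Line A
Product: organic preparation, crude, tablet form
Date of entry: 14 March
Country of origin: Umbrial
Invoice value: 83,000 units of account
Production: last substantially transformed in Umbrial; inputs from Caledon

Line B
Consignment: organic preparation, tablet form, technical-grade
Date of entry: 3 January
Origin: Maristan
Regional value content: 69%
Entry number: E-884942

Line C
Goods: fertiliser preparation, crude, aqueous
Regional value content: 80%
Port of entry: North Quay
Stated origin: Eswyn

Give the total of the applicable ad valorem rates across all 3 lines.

34%

Line A: organic → 11.2; tablet form → 11.2.4; crude → 11.2.4.1. Scheduled 4%. Umbrial agreement on 11.2.2.1: 11.2.4.1 not covered. → 4%.
Line B: organic → 11.2; tablet form → 11.2.4; technical-grade → 11.2.4.2. Scheduled 18%. Maristan agreement on 11.2.4.1: 11.2.4.2 not covered. → 18%.
Line C: fertiliser → 11.3; aqueous → 11.3.2; crude → 11.3.2.1. Scheduled 12%. Eswyn agreement on 11.3: RVC ≥ 65% → 16% available; preference 16% not lower than 12% → no reduction. → 12%.
Sum: 4% + 18% + 12% = 34%.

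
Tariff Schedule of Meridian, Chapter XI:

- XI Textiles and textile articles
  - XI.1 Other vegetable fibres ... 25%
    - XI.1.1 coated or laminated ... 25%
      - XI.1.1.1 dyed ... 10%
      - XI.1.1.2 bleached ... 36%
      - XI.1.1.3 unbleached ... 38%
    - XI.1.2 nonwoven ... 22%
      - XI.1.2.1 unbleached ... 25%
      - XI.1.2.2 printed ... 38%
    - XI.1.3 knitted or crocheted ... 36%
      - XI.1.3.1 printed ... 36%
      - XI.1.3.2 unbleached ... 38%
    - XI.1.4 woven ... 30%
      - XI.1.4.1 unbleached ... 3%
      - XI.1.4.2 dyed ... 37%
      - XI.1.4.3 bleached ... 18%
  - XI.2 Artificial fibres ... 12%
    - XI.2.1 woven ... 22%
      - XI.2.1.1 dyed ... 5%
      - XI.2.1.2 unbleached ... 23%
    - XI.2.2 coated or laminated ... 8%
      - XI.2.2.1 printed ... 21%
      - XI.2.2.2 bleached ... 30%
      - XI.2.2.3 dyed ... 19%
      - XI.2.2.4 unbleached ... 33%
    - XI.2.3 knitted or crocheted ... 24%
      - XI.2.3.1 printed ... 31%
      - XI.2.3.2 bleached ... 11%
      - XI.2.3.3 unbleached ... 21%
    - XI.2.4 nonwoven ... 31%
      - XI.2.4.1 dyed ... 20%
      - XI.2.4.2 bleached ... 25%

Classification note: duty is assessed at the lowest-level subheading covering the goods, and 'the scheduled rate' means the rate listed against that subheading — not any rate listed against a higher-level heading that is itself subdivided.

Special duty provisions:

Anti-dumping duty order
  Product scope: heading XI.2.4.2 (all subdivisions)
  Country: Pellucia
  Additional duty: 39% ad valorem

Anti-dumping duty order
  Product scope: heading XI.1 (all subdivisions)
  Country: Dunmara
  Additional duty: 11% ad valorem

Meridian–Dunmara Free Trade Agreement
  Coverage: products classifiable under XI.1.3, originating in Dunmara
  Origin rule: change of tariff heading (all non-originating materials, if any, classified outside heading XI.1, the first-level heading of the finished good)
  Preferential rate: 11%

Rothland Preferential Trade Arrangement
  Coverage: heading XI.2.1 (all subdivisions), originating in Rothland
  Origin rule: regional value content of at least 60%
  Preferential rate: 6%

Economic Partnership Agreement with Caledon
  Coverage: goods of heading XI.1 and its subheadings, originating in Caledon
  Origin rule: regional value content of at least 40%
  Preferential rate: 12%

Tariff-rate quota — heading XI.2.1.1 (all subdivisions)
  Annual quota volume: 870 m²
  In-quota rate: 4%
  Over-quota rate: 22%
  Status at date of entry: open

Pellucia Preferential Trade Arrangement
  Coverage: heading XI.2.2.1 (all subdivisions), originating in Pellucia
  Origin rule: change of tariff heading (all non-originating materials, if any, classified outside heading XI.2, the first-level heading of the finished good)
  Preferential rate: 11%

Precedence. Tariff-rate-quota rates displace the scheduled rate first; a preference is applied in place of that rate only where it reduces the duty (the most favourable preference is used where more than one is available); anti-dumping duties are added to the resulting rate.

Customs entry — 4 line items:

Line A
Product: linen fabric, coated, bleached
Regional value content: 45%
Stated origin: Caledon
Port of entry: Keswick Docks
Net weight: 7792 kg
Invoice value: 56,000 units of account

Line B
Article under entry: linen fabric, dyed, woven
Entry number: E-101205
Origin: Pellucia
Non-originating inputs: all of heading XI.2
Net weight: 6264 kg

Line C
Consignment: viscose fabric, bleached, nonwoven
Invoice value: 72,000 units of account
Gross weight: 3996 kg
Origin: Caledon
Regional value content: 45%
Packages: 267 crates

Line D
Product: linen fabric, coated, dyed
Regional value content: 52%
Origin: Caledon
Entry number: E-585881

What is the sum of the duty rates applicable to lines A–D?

84%

Line A: linen → XI.1; coated → XI.1.1; bleached → XI.1.1.2. Scheduled 36%. Caledon agreement on XI.1: RVC ≥ 40% → 12% available; preferential 12%. → 12%.
Line B: linen → XI.1; woven → XI.1.4; dyed → XI.1.4.2. Scheduled 37%. Pellucia agreement on XI.2.2.1: XI.1.4.2 not covered. → 37%.
Line C: viscose → XI.2; nonwoven → XI.2.4; bleached → XI.2.4.2. Scheduled 25%. Caledon agreement on XI.1: XI.2.4.2 not covered. → 25%.
Line D: linen → XI.1; coated → XI.1.1; dyed → XI.1.1.1. Scheduled 10%. Caledon agreement on XI.1: RVC ≥ 40% → 12% available; preference 12% not lower than 10% → no reduction. → 10%.
Sum: 12% + 37% + 25% + 10% = 84%.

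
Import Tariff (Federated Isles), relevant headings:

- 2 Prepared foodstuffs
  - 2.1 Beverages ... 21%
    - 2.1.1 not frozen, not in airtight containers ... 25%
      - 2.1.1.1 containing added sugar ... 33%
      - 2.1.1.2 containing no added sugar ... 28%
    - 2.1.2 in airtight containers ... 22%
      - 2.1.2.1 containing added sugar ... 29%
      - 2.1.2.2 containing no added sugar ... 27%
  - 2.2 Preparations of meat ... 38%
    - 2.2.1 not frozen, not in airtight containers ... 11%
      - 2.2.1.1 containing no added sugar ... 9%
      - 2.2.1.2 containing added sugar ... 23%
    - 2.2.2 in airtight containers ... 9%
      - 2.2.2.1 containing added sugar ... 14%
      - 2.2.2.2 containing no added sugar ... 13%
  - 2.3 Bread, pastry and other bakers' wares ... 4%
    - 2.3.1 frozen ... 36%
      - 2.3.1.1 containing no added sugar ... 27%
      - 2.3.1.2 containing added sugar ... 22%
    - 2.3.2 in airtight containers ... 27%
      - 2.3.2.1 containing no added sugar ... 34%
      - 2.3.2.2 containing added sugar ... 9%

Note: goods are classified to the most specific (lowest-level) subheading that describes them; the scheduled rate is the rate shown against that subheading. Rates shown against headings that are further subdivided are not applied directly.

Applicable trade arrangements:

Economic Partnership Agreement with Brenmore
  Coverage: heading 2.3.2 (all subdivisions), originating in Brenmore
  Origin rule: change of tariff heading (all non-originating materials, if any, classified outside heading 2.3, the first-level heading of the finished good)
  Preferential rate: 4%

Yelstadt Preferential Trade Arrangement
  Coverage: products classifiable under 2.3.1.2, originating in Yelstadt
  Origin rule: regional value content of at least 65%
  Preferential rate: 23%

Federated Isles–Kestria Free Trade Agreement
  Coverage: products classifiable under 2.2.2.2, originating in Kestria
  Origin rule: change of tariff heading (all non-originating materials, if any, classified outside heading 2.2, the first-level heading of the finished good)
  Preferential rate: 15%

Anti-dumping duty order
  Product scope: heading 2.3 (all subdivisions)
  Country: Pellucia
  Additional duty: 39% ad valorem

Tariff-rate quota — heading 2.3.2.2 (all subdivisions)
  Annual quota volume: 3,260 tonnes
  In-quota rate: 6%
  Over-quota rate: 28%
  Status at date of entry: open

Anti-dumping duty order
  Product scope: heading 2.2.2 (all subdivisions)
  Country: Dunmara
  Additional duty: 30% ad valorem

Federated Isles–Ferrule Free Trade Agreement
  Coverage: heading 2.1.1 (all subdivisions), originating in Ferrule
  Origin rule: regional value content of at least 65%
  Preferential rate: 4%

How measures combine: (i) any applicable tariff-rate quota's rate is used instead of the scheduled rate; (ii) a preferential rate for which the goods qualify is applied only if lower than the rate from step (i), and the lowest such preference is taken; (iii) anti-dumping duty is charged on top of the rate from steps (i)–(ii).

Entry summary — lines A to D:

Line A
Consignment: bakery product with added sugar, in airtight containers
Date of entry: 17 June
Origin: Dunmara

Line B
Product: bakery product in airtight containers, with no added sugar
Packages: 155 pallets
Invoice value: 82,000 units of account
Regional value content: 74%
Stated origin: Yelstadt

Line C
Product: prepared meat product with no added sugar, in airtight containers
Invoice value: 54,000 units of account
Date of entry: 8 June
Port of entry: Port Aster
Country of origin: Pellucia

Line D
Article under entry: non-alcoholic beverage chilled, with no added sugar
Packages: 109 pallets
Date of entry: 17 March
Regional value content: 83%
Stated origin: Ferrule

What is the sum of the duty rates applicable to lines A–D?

57%

Line A: bakery product → 2.3; in airtight containers → 2.3.2; with added sugar → 2.3.2.2. Scheduled 9%. quota on 2.3.2.2 open → in-quota 6%. → 6%.
Line B: bakery product → 2.3; in airtight containers → 2.3.2; with no added sugar → 2.3.2.1. Scheduled 34%. Yelstadt agreement on 2.3.1.2: 2.3.2.1 not covered. → 34%.
Line C: prepared meat product → 2.2; in airtight containers → 2.2.2; with no added sugar → 2.2.2.2. Scheduled 13%. No special measure applies. → 13%.
Line D: non-alcoholic beverage → 2.1; chilled → 2.1.1; with no added sugar → 2.1.1.2. Scheduled 28%. Ferrule agreement on 2.1.1: RVC ≥ 65% → 4% available; preferential 4%. → 4%.
Sum: 6% + 34% + 13% + 4% = 57%.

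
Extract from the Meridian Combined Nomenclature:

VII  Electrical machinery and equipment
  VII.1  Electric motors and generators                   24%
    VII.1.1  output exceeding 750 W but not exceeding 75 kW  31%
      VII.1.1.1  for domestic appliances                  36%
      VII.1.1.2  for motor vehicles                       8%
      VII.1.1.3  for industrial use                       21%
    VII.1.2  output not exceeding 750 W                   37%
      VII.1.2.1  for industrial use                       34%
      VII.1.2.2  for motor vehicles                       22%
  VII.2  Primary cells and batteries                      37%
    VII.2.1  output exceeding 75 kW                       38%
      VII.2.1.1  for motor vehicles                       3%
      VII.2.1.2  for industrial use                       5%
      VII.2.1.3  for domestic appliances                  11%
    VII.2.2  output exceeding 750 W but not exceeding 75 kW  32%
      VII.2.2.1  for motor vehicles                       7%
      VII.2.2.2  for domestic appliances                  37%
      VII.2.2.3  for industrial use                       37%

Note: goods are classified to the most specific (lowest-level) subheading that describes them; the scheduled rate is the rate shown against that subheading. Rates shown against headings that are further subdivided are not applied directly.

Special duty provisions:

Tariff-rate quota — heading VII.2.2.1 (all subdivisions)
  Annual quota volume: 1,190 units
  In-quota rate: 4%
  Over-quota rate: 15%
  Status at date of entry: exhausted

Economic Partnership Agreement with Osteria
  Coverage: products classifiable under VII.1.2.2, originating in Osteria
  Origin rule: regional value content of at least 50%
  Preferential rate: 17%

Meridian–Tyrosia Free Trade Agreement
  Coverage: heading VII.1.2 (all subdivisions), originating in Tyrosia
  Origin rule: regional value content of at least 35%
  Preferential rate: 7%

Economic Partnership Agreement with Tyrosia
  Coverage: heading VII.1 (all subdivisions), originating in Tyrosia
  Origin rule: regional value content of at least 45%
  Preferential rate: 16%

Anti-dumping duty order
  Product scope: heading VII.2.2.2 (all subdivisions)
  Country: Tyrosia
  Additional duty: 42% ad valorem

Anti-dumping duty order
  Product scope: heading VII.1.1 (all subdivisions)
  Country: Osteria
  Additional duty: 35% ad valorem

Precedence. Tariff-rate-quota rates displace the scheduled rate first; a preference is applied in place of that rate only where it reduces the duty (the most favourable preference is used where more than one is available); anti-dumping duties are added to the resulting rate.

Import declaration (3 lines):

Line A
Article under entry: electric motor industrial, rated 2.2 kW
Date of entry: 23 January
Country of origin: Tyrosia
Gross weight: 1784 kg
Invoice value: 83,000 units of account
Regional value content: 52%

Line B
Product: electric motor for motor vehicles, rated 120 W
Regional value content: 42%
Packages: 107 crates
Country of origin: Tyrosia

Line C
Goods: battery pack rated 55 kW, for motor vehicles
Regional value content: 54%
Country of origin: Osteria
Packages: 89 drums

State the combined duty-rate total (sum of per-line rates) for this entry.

38%

Line A: electric motor → VII.1; rated 2.2 kW → VII.1.1; industrial → VII.1.1.3. Scheduled 21%. Tyrosia agreement on VII.1.2: VII.1.1.3 not covered; Tyrosia agreement on VII.1: RVC ≥ 45% → 16% available; preferential 16%. → 16%.
Line B: electric motor → VII.1; rated 120 W → VII.1.2; for motor vehicles → VII.1.2.2. Scheduled 22%. Tyrosia agreement on VII.1.2: RVC ≥ 35% → 7% available; Tyrosia agreement on VII.1: RVC < 45%; preferential 7%. → 7%.
Line C: battery pack → VII.2; rated 55 kW → VII.2.2; for motor vehicles → VII.2.2.1. Scheduled 7%. quota on VII.2.2.1 exhausted → over-quota 15%; Osteria agreement on VII.1.2.2: VII.2.2.1 not covered. → 15%.
Sum: 16% + 7% + 15% = 38%.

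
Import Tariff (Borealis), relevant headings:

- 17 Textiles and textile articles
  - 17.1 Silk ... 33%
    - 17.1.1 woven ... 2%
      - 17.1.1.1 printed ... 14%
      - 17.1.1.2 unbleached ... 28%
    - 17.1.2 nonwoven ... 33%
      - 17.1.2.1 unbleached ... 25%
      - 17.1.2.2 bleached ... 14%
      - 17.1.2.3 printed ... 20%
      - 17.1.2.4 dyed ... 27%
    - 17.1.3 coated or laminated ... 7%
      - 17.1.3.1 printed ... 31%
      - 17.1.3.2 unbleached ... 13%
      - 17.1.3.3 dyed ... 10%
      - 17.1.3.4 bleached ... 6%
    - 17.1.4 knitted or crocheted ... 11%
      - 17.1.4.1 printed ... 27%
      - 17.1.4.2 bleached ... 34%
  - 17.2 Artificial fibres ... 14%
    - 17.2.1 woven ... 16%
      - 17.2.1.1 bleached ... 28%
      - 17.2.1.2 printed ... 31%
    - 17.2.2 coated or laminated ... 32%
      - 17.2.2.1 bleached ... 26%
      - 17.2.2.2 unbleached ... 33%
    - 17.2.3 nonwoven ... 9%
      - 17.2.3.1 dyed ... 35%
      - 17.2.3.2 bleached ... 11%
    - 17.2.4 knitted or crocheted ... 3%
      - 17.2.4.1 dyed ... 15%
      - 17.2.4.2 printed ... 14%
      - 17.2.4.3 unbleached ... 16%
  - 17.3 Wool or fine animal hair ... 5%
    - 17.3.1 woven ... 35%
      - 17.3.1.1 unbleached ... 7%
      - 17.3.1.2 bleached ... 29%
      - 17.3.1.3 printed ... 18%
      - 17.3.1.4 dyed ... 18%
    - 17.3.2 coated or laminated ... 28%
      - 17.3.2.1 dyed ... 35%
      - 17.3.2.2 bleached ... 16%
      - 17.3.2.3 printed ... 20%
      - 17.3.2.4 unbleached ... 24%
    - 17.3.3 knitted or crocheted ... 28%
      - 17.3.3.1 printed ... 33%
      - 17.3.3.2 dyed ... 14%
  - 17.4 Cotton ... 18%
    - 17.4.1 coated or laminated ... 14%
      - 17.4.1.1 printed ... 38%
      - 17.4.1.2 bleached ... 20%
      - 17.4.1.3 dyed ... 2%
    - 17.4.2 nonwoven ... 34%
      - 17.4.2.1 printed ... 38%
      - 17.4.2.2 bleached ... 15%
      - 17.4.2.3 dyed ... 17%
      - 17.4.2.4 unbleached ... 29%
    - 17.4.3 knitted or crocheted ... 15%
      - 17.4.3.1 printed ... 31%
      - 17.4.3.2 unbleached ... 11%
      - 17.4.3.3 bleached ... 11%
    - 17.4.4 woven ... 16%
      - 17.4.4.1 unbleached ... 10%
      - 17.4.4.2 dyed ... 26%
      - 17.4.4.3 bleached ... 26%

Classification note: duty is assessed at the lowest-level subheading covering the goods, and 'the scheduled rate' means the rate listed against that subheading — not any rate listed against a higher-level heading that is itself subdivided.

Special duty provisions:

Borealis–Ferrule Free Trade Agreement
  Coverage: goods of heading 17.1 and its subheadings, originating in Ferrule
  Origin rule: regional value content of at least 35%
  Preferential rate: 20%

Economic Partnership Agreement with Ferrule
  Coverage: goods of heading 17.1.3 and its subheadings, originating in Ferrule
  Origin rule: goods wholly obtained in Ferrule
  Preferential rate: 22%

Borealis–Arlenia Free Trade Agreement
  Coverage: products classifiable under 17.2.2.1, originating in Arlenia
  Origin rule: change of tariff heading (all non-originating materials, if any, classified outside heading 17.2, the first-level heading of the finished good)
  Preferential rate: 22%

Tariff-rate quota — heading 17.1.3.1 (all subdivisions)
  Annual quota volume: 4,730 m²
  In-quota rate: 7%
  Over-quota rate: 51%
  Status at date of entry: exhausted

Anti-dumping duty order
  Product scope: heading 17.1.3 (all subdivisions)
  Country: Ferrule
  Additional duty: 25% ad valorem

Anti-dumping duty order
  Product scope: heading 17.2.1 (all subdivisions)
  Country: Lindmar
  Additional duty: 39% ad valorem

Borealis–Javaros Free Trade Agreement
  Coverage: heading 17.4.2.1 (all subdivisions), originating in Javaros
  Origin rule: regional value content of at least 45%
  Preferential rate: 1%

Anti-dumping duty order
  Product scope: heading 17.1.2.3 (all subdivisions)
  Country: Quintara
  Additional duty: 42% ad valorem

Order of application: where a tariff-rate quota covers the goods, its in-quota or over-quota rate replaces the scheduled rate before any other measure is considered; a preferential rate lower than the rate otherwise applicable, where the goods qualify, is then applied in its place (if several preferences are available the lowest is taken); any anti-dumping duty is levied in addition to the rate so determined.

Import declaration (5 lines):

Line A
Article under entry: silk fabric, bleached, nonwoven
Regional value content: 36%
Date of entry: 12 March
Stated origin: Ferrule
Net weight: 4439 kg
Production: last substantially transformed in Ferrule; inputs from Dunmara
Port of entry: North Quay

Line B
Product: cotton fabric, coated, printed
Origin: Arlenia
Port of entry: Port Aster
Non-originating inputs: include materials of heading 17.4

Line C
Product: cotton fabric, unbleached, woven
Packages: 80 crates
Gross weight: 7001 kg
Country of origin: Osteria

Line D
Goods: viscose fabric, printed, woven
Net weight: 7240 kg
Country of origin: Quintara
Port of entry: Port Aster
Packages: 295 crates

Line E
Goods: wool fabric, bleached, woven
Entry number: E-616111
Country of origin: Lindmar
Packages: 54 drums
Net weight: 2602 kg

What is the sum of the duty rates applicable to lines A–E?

Line A: silk → 17.1; nonwoven → 17.1.2; bleached → 17.1.2.2. Scheduled 14%. Ferrule agreement on 17.1: RVC ≥ 35% → 20% available; Ferrule agreement on 17.1.3: 17.1.2.2 not covered; preference 20% not lower than 14% → no reduction. → 14%.
Line B: cotton → 17.4; coated → 17.4.1; printed → 17.4.1.1. Scheduled 38%. Arlenia agreement on 17.2.2.1: 17.4.1.1 not covered. → 38%.
Line C: cotton → 17.4; woven → 17.4.4; unbleached → 17.4.4.1. Scheduled 10%. No special measure applies. → 10%.
Line D: viscose → 17.2; woven → 17.2.1; printed → 17.2.1.2. Scheduled 31%. No special measure applies. → 31%.
Line E: wool → 17.3; woven → 17.3.1; bleached → 17.3.1.2. Scheduled 29%. No special measure applies. → 29%.
Sum: 14% + 38% + 10% + 31% + 29% = 122%.

122%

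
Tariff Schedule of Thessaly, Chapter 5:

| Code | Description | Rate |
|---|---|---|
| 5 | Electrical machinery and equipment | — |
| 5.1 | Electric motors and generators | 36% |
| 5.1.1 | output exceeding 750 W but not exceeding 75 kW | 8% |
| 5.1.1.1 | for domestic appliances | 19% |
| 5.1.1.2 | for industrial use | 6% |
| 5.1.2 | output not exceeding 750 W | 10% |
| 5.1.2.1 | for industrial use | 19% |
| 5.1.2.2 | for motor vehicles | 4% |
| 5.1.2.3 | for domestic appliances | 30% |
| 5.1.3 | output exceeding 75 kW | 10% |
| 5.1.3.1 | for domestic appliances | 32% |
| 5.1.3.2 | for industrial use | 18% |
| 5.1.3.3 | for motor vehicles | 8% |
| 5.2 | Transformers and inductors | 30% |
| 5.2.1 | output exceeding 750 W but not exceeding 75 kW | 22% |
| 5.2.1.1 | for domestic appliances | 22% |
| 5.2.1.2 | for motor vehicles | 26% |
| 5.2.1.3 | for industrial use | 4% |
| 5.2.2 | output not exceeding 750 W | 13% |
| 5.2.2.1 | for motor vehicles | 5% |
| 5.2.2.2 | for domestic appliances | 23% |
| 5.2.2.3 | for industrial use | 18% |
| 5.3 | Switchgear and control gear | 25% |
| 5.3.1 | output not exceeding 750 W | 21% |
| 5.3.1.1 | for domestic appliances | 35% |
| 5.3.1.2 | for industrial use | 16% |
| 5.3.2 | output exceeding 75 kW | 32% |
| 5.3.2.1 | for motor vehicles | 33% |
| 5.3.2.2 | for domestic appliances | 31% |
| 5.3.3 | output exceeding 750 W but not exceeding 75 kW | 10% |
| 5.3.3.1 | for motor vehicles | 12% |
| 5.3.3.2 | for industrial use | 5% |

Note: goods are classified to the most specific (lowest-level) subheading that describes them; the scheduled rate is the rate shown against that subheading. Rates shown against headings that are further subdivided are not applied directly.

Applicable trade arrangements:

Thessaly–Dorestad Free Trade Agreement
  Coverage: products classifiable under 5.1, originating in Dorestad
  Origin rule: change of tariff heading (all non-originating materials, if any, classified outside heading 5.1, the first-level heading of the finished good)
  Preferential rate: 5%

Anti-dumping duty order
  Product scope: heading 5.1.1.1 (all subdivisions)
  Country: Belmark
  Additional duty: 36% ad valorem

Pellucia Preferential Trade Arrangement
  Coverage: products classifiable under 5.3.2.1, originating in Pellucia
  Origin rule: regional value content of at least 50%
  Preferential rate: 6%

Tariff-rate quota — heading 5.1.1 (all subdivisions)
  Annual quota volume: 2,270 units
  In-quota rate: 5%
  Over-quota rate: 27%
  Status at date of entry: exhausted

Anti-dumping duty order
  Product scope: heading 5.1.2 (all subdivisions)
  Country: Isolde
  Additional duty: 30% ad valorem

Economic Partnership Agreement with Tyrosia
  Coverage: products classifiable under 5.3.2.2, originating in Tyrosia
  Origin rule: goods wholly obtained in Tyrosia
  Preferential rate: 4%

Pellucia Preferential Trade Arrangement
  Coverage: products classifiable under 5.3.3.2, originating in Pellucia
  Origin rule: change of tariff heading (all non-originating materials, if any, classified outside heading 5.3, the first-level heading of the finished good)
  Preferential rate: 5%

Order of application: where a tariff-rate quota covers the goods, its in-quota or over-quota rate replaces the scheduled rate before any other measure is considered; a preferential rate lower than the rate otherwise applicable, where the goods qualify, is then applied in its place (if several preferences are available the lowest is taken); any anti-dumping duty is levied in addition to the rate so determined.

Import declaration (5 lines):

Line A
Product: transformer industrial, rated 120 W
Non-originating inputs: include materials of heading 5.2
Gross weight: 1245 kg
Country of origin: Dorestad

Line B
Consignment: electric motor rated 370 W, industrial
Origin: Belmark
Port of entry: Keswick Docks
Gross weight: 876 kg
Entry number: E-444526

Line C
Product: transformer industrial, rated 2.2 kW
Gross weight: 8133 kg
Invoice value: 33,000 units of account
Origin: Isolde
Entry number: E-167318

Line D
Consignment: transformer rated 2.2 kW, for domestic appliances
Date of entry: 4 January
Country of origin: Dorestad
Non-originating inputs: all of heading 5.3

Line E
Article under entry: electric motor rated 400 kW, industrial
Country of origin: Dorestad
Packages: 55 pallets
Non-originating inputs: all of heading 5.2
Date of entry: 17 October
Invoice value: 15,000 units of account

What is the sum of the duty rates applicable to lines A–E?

68%

Line A: transformer → 5.2; rated 120 W → 5.2.2; industrial → 5.2.2.3. Scheduled 18%. Dorestad agreement on 5.1: 5.2.2.3 not covered. → 18%.
Line B: electric motor → 5.1; rated 370 W → 5.1.2; industrial → 5.1.2.1. Scheduled 19%. No special measure applies. → 19%.
Line C: transformer → 5.2; rated 2.2 kW → 5.2.1; industrial → 5.2.1.3. Scheduled 4%. No special measure applies. → 4%.
Line D: transformer → 5.2; rated 2.2 kW → 5.2.1; for domestic appliances → 5.2.1.1. Scheduled 22%. Dorestad agreement on 5.1: 5.2.1.1 not covered. → 22%.
Line E: electric motor → 5.1; rated 400 kW → 5.1.3; industrial → 5.1.3.2. Scheduled 18%. Dorestad agreement on 5.1: CTH met → 5% available; preferential 5%. → 5%.
Sum: 18% + 19% + 4% + 22% + 5% = 68%.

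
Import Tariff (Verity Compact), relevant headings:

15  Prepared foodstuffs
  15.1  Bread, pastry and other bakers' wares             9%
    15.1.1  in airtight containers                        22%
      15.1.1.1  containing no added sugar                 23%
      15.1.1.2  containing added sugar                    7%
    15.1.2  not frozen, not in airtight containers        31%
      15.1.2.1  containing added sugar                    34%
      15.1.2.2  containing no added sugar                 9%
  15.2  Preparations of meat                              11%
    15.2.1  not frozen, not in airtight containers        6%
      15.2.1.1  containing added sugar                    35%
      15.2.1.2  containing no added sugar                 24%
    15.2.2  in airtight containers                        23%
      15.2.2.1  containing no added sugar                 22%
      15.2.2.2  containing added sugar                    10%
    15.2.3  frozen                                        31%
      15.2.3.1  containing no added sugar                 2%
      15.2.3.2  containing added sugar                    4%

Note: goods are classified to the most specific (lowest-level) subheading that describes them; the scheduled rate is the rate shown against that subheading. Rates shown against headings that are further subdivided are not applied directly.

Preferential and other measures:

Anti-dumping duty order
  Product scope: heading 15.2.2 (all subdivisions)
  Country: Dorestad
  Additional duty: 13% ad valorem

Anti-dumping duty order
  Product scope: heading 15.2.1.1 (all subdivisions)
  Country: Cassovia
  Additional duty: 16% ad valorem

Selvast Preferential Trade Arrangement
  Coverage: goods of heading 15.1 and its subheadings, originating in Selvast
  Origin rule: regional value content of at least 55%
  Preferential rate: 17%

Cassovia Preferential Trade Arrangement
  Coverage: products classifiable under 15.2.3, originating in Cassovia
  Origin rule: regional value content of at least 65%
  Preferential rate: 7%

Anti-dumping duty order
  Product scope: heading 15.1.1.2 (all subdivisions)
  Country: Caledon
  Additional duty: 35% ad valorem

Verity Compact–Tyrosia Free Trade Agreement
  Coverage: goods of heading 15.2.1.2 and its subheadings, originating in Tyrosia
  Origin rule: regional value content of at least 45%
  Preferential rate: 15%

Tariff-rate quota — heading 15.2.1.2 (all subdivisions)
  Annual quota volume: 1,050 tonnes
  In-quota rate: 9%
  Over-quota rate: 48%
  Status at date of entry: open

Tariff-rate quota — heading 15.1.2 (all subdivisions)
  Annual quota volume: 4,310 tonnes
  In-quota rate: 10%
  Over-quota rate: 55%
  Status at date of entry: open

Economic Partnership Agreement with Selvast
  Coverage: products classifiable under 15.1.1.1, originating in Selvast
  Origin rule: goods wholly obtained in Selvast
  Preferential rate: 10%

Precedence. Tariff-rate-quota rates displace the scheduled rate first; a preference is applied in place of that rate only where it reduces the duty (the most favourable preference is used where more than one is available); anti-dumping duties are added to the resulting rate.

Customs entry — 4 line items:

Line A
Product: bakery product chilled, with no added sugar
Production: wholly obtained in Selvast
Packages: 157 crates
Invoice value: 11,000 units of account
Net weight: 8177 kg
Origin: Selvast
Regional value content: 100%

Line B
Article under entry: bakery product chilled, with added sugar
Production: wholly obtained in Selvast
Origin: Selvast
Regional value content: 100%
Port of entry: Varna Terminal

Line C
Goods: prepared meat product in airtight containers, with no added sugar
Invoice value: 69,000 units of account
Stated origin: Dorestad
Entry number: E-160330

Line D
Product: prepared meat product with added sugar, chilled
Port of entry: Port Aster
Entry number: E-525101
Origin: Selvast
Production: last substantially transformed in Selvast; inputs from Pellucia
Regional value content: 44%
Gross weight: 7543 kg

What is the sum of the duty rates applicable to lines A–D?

Line A: bakery product → 15.1; chilled → 15.1.2; with no added sugar → 15.1.2.2. Scheduled 9%. quota on 15.1.2 open → in-quota 10%; Selvast agreement on 15.1: RVC ≥ 55% → 17% available; Selvast agreement on 15.1.1.1: 15.1.2.2 not covered; preference 17% not lower than 10% → no reduction. → 10%.
Line B: bakery product → 15.1; chilled → 15.1.2; with added sugar → 15.1.2.1. Scheduled 34%. quota on 15.1.2 open → in-quota 10%; Selvast agreement on 15.1: RVC ≥ 55% → 17% available; Selvast agreement on 15.1.1.1: 15.1.2.1 not covered; preference 17% not lower than 10% → no reduction. → 10%.
Line C: prepared meat product → 15.2; in airtight containers → 15.2.2; with no added sugar → 15.2.2.1. Scheduled 22%. anti-dumping (Dorestad, 15.2.2): +13%; total 22% + 13% = 35%. → 35%.
Line D: prepared meat product → 15.2; chilled → 15.2.1; with added sugar → 15.2.1.1. Scheduled 35%. Selvast agreement on 15.1: 15.2.1.1 not covered; Selvast agreement on 15.1.1.1: 15.2.1.1 not covered. → 35%.
Sum: 10% + 10% + 35% + 35% = 90%.

90%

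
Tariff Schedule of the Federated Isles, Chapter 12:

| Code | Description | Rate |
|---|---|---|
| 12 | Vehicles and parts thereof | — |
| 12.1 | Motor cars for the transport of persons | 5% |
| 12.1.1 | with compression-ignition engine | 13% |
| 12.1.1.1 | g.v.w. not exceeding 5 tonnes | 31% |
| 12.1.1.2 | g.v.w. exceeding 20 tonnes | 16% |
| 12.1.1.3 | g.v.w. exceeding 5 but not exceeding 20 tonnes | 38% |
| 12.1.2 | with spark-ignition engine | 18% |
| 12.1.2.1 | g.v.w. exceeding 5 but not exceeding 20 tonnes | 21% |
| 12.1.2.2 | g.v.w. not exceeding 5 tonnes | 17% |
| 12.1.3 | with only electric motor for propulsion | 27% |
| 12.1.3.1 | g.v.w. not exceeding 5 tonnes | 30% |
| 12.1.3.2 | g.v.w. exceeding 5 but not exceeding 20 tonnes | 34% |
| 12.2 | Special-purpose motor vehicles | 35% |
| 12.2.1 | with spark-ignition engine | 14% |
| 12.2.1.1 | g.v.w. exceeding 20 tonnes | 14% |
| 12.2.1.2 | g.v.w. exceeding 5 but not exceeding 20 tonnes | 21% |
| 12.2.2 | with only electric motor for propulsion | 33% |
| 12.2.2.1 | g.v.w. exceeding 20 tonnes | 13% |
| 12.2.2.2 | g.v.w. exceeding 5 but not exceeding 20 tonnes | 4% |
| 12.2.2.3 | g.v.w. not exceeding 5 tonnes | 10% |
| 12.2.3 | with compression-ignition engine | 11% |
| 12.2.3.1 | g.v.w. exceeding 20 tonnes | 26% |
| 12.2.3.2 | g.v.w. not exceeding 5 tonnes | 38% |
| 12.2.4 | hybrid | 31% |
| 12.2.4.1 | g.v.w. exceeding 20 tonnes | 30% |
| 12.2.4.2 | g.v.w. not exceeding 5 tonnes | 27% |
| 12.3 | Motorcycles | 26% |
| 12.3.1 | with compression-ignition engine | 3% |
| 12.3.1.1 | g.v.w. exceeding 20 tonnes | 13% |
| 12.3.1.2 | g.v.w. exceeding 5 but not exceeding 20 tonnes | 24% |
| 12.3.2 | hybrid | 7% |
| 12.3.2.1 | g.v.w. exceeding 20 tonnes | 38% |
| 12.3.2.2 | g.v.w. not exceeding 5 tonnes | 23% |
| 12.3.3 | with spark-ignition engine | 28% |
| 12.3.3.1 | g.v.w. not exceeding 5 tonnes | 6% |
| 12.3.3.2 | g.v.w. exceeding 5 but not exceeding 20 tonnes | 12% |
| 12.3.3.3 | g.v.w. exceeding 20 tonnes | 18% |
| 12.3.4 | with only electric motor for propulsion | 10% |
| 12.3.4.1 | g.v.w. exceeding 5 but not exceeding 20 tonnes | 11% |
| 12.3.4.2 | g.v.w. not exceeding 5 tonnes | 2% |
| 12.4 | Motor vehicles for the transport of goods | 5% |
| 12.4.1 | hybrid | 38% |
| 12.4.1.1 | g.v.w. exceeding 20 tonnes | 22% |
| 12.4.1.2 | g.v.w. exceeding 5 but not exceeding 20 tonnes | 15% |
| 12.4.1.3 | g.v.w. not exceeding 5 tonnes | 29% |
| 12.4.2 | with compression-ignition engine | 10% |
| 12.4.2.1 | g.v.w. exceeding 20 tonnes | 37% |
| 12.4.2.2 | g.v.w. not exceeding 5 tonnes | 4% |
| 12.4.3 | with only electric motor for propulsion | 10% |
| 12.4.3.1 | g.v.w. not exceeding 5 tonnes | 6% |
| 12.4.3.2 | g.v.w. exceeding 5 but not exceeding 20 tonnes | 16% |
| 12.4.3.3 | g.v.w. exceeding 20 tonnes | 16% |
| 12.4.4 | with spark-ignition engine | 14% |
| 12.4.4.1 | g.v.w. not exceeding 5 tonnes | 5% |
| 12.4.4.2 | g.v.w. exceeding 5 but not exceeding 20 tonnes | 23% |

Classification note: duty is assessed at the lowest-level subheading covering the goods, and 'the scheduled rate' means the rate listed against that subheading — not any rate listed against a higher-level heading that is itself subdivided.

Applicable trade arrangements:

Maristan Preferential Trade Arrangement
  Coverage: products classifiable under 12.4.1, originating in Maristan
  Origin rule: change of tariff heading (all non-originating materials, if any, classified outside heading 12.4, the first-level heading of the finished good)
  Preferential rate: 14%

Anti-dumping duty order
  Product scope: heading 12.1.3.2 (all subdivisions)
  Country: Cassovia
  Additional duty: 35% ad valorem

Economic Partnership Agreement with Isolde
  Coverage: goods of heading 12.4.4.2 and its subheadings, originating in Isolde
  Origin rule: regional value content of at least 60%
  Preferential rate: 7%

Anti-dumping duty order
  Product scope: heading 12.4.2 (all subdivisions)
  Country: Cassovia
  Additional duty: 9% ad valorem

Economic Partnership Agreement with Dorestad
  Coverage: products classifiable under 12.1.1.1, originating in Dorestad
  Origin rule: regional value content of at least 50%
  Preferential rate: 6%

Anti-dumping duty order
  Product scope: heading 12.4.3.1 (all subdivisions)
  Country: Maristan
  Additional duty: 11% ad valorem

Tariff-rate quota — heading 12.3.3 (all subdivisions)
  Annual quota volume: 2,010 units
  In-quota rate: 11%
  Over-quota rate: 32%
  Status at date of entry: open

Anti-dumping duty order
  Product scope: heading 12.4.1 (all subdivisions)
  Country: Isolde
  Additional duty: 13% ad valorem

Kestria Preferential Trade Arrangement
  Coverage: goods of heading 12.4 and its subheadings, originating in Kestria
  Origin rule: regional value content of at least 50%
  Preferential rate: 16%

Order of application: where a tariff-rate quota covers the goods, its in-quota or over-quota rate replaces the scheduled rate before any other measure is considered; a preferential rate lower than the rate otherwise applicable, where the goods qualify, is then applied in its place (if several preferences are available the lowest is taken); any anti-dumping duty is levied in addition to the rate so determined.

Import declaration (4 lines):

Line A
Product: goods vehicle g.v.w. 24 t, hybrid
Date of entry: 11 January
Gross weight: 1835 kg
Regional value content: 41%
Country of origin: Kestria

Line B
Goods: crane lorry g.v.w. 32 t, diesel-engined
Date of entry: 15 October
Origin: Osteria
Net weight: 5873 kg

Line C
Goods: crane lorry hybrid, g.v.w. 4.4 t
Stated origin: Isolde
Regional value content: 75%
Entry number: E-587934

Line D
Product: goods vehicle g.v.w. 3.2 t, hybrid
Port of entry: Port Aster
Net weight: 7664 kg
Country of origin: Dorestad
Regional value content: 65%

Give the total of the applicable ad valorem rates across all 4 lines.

Line A: goods vehicle → 12.4; hybrid → 12.4.1; g.v.w. 24 t → 12.4.1.1. Scheduled 22%. Kestria agreement on 12.4: RVC < 50%. → 22%.
Line B: crane lorry → 12.2; diesel-engined → 12.2.3; g.v.w. 32 t → 12.2.3.1. Scheduled 26%. No special measure applies. → 26%.
Line C: crane lorry → 12.2; hybrid → 12.2.4; g.v.w. 4.4 t → 12.2.4.2. Scheduled 27%. Isolde agreement on 12.4.4.2: 12.2.4.2 not covered. → 27%.
Line D: goods vehicle → 12.4; hybrid → 12.4.1; g.v.w. 3.2 t → 12.4.1.3. Scheduled 29%. Dorestad agreement on 12.1.1.1: 12.4.1.3 not covered. → 29%.
Sum: 22% + 26% + 27% + 29% = 104%.

104%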